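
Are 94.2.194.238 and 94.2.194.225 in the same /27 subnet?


Mask: 255.255.255.224
94.2.194.238 AND mask = 94.2.194.224
94.2.194.225 AND mask = 94.2.194.224
Yes, same subnet (94.2.194.224)


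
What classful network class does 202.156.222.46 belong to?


First octet: 202
Binary: 11001010
110xxxxx -> Class C (192-223)
Class C, default mask 255.255.255.0 (/24)


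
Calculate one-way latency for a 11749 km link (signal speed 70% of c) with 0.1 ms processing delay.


Speed = 0.7 * 3e5 km/s = 210000 km/s
Propagation delay = 11749 / 210000 = 0.0559 s = 55.9476 ms
Processing delay = 0.1 ms
Total one-way latency = 56.0476 ms


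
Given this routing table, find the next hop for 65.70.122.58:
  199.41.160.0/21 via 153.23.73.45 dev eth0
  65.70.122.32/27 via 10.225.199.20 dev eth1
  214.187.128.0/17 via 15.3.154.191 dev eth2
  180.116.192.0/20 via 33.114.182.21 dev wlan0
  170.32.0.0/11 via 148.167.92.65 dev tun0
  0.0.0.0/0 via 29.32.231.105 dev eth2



Longest prefix match for 65.70.122.58:
  /21 199.41.160.0: no
  /27 65.70.122.32: MATCH
  /17 214.187.128.0: no
  /20 180.116.192.0: no
  /11 170.32.0.0: no
  /0 0.0.0.0: MATCH
Selected: next-hop 10.225.199.20 via eth1 (matched /27)


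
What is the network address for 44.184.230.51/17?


IP:   00101100.10111000.11100110.00110011
Mask: 11111111.11111111.10000000.00000000
AND operation:
Net:  00101100.10111000.10000000.00000000
Network: 44.184.128.0/17


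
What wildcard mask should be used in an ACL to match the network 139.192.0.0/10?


Subnet mask: 255.192.0.0
Wildcard = 255.255.255.255 - subnet mask
255 - 255 = 0
255 - 192 = 63
255 - 0 = 255
255 - 0 = 255
Wildcard: 0.63.255.255


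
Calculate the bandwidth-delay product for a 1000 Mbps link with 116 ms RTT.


BDP = bandwidth * RTT
= 1000 Mbps * 116 ms
= 1000 * 1e6 * 116 / 1000 bits
= 116000000 bits
= 14500000 bytes
= 14160.1562 KB
BDP = 116000000 bits (14500000 bytes)


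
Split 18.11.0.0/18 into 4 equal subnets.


New prefix = 18 + 2 = 20
Each subnet has 4096 addresses
  18.11.0.0/20
  18.11.16.0/20
  18.11.32.0/20
  18.11.48.0/20
Subnets: 18.11.0.0/20, 18.11.16.0/20, 18.11.32.0/20, 18.11.48.0/20


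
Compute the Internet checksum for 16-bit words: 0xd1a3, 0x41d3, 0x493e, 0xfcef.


Sum all words (with carry folding):
+ 0xd1a3 = 0xd1a3
+ 0x41d3 = 0x1377
+ 0x493e = 0x5cb5
+ 0xfcef = 0x59a5
One's complement: ~0x59a5
Checksum = 0xa65a


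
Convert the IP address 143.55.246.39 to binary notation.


143 = 10001111
55 = 00110111
246 = 11110110
39 = 00100111
Binary: 10001111.00110111.11110110.00100111


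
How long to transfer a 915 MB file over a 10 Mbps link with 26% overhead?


Effective throughput = 10 * (1 - 26/100) = 7.4 Mbps
File size in Mb = 915 * 8 = 7320 Mb
Time = 7320 / 7.4
Time = 989.1892 seconds


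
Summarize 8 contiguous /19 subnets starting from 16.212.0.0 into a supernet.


Original prefix: /19
Number of subnets: 8 = 2^3
New prefix = 19 - 3 = 16
Supernet: 16.212.0.0/16


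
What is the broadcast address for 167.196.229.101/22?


Network: 167.196.228.0/22
Host bits = 10
Set all host bits to 1:
Broadcast: 167.196.231.255


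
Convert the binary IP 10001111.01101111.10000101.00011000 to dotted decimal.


10001111 = 143
01101111 = 111
10000101 = 133
00011000 = 24
IP: 143.111.133.24


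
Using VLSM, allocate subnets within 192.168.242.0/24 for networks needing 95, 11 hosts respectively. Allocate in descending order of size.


95 hosts -> /25 (126 usable): 192.168.242.0/25
11 hosts -> /28 (14 usable): 192.168.242.128/28
Allocation: 192.168.242.0/25 (95 hosts, 126 usable); 192.168.242.128/28 (11 hosts, 14 usable)


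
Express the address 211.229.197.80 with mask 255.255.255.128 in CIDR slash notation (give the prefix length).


Binary: 11111111.11111111.11111111.10000000
Count leading 1s
Prefix: /25


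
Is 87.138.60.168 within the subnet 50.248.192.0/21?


Subnet network: 50.248.192.0
Test IP AND mask: 87.138.56.0
No, 87.138.60.168 is not in 50.248.192.0/21


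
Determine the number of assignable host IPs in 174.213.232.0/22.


Host bits = 32 - 22 = 10
Total addresses = 2^10 = 1024
Usable = total - 2 (network and broadcast)
Usable hosts: 1022


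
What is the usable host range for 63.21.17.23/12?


Network: 63.16.0.0
Broadcast: 63.31.255.255
First usable = network + 1
Last usable = broadcast - 1
Range: 63.16.0.1 to 63.31.255.254


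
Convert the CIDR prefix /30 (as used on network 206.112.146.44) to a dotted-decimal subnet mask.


/30 means 30 network bits, 2 host bits
Binary: 11111111111111111111111111111100
Mask: 255.255.255.252


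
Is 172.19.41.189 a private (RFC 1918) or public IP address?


RFC 1918 private ranges:
  10.0.0.0/8 (10.0.0.0 - 10.255.255.255)
  172.16.0.0/12 (172.16.0.0 - 172.31.255.255)
  192.168.0.0/16 (192.168.0.0 - 192.168.255.255)
Private (in 172.16.0.0/12)


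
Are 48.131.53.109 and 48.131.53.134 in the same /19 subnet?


Mask: 255.255.224.0
48.131.53.109 AND mask = 48.131.32.0
48.131.53.134 AND mask = 48.131.32.0
Yes, same subnet (48.131.32.0)


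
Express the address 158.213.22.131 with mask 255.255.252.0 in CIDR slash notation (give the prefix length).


Binary: 11111111.11111111.11111100.00000000
Count leading 1s
Prefix: /22


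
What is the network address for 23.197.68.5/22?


IP:   00010111.11000101.01000100.00000101
Mask: 11111111.11111111.11111100.00000000
AND operation:
Net:  00010111.11000101.01000100.00000000
Network: 23.197.68.0/22


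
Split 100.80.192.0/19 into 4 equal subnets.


New prefix = 19 + 2 = 21
Each subnet has 2048 addresses
  100.80.192.0/21
  100.80.200.0/21
  100.80.208.0/21
  100.80.216.0/21
Subnets: 100.80.192.0/21, 100.80.200.0/21, 100.80.208.0/21, 100.80.216.0/21


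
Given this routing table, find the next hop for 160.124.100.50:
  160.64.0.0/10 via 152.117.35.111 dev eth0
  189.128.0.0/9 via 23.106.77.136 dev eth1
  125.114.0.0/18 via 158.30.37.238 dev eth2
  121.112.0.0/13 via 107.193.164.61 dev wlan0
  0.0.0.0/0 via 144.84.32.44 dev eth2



Longest prefix match for 160.124.100.50:
  /10 160.64.0.0: MATCH
  /9 189.128.0.0: no
  /18 125.114.0.0: no
  /13 121.112.0.0: no
  /0 0.0.0.0: MATCH
Selected: next-hop 152.117.35.111 via eth0 (matched /10)


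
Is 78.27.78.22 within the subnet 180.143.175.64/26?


Subnet network: 180.143.175.64
Test IP AND mask: 78.27.78.0
No, 78.27.78.22 is not in 180.143.175.64/26


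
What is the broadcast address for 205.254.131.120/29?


Network: 205.254.131.120/29
Host bits = 3
Set all host bits to 1:
Broadcast: 205.254.131.127


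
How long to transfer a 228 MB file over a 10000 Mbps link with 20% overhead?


Effective throughput = 10000 * (1 - 20/100) = 8000 Mbps
File size in Mb = 228 * 8 = 1824 Mb
Time = 1824 / 8000
Time = 0.228 seconds


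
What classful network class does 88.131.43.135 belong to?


First octet: 88
Binary: 01011000
0xxxxxxx -> Class A (1-126)
Class A, default mask 255.0.0.0 (/8)


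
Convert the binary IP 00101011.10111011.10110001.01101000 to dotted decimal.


00101011 = 43
10111011 = 187
10110001 = 177
01101000 = 104
IP: 43.187.177.104


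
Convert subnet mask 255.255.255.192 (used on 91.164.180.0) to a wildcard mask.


Subnet mask: 255.255.255.192
Wildcard = 255.255.255.255 - subnet mask
255 - 255 = 0
255 - 255 = 0
255 - 255 = 0
255 - 192 = 63
Wildcard: 0.0.0.63


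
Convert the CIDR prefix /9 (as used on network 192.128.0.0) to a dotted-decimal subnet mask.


/9 means 9 network bits, 23 host bits
Binary: 11111111100000000000000000000000
Mask: 255.128.0.0


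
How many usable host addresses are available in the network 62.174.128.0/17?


Host bits = 32 - 17 = 15
Total addresses = 2^15 = 32768
Usable = total - 2 (network and broadcast)
Usable hosts: 32766


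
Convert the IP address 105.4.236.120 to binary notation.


105 = 01101001
4 = 00000100
236 = 11101100
120 = 01111000
Binary: 01101001.00000100.11101100.01111000


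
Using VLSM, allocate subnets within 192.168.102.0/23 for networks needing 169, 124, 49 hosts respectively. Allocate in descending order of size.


169 hosts -> /24 (254 usable): 192.168.102.0/24
124 hosts -> /25 (126 usable): 192.168.103.0/25
49 hosts -> /26 (62 usable): 192.168.103.128/26
Allocation: 192.168.102.0/24 (169 hosts, 254 usable); 192.168.103.0/25 (124 hosts, 126 usable); 192.168.103.128/26 (49 hosts, 62 usable)


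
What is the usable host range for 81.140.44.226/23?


Network: 81.140.44.0
Broadcast: 81.140.45.255
First usable = network + 1
Last usable = broadcast - 1
Range: 81.140.44.1 to 81.140.45.254


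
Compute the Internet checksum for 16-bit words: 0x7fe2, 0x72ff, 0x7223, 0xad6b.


Sum all words (with carry folding):
+ 0x7fe2 = 0x7fe2
+ 0x72ff = 0xf2e1
+ 0x7223 = 0x6505
+ 0xad6b = 0x1271
One's complement: ~0x1271
Checksum = 0xed8e


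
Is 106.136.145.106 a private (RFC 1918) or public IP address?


RFC 1918 private ranges:
  10.0.0.0/8 (10.0.0.0 - 10.255.255.255)
  172.16.0.0/12 (172.16.0.0 - 172.31.255.255)
  192.168.0.0/16 (192.168.0.0 - 192.168.255.255)
Public (not in any RFC 1918 range)


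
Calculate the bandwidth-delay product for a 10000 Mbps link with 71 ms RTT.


BDP = bandwidth * RTT
= 10000 Mbps * 71 ms
= 10000 * 1e6 * 71 / 1000 bits
= 710000000 bits
= 88750000 bytes
= 86669.9219 KB
BDP = 710000000 bits (88750000 bytes)


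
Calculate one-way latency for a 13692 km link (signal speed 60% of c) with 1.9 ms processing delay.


Speed = 0.6 * 3e5 km/s = 180000 km/s
Propagation delay = 13692 / 180000 = 0.0761 s = 76.0667 ms
Processing delay = 1.9 ms
Total one-way latency = 77.9667 ms


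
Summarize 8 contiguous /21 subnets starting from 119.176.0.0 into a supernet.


Original prefix: /21
Number of subnets: 8 = 2^3
New prefix = 21 - 3 = 18
Supernet: 119.176.0.0/18


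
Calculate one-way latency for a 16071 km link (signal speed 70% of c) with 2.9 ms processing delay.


Speed = 0.7 * 3e5 km/s = 210000 km/s
Propagation delay = 16071 / 210000 = 0.0765 s = 76.5286 ms
Processing delay = 2.9 ms
Total one-way latency = 79.4286 ms


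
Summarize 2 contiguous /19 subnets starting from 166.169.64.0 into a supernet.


Original prefix: /19
Number of subnets: 2 = 2^1
New prefix = 19 - 1 = 18
Supernet: 166.169.64.0/18


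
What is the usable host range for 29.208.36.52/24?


Network: 29.208.36.0
Broadcast: 29.208.36.255
First usable = network + 1
Last usable = broadcast - 1
Range: 29.208.36.1 to 29.208.36.254


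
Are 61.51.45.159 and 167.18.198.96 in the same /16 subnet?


Mask: 255.255.0.0
61.51.45.159 AND mask = 61.51.0.0
167.18.198.96 AND mask = 167.18.0.0
No, different subnets (61.51.0.0 vs 167.18.0.0)


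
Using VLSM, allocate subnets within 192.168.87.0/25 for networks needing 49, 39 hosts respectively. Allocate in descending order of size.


49 hosts -> /26 (62 usable): 192.168.87.0/26
39 hosts -> /26 (62 usable): 192.168.87.64/26
Allocation: 192.168.87.0/26 (49 hosts, 62 usable); 192.168.87.64/26 (39 hosts, 62 usable)


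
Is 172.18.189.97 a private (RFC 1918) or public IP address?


RFC 1918 private ranges:
  10.0.0.0/8 (10.0.0.0 - 10.255.255.255)
  172.16.0.0/12 (172.16.0.0 - 172.31.255.255)
  192.168.0.0/16 (192.168.0.0 - 192.168.255.255)
Private (in 172.16.0.0/12)


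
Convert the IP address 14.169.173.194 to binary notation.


14 = 00001110
169 = 10101001
173 = 10101101
194 = 11000010
Binary: 00001110.10101001.10101101.11000010


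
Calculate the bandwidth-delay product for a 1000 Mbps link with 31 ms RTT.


BDP = bandwidth * RTT
= 1000 Mbps * 31 ms
= 1000 * 1e6 * 31 / 1000 bits
= 31000000 bits
= 3875000 bytes
= 3784.1797 KB
BDP = 31000000 bits (3875000 bytes)


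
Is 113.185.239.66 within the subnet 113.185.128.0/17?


Subnet network: 113.185.128.0
Test IP AND mask: 113.185.128.0
Yes, 113.185.239.66 is in 113.185.128.0/17


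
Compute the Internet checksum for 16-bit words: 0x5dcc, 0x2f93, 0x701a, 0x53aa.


Sum all words (with carry folding):
+ 0x5dcc = 0x5dcc
+ 0x2f93 = 0x8d5f
+ 0x701a = 0xfd79
+ 0x53aa = 0x5124
One's complement: ~0x5124
Checksum = 0xaedb


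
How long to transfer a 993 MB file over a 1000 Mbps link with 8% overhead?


Effective throughput = 1000 * (1 - 8/100) = 920 Mbps
File size in Mb = 993 * 8 = 7944 Mb
Time = 7944 / 920
Time = 8.6348 seconds


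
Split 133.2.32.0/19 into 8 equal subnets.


New prefix = 19 + 3 = 22
Each subnet has 1024 addresses
  133.2.32.0/22
  133.2.36.0/22
  133.2.40.0/22
  133.2.44.0/22
  133.2.48.0/22
  133.2.52.0/22
  133.2.56.0/22
  133.2.60.0/22
Subnets: 133.2.32.0/22, 133.2.36.0/22, 133.2.40.0/22, 133.2.44.0/22, 133.2.48.0/22, 133.2.52.0/22, 133.2.56.0/22, 133.2.60.0/22


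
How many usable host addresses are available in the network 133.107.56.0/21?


Host bits = 32 - 21 = 11
Total addresses = 2^11 = 2048
Usable = total - 2 (network and broadcast)
Usable hosts: 2046


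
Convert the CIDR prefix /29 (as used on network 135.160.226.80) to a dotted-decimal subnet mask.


/29 means 29 network bits, 3 host bits
Binary: 11111111111111111111111111111000
Mask: 255.255.255.248


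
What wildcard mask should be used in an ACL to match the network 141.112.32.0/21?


Subnet mask: 255.255.248.0
Wildcard = 255.255.255.255 - subnet mask
255 - 255 = 0
255 - 255 = 0
255 - 248 = 7
255 - 0 = 255
Wildcard: 0.0.7.255


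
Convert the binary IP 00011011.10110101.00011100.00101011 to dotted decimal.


00011011 = 27
10110101 = 181
00011100 = 28
00101011 = 43
IP: 27.181.28.43


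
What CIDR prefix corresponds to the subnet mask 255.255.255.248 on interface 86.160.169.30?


Binary: 11111111.11111111.11111111.11111000
Count leading 1s
Prefix: /29


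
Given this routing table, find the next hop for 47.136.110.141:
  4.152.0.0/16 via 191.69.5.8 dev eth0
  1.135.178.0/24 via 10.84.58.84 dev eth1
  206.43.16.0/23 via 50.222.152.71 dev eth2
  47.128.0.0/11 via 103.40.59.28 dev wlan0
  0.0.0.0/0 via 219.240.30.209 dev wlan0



Longest prefix match for 47.136.110.141:
  /16 4.152.0.0: no
  /24 1.135.178.0: no
  /23 206.43.16.0: no
  /11 47.128.0.0: MATCH
  /0 0.0.0.0: MATCH
Selected: next-hop 103.40.59.28 via wlan0 (matched /11)


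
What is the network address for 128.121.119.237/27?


IP:   10000000.01111001.01110111.11101101
Mask: 11111111.11111111.11111111.11100000
AND operation:
Net:  10000000.01111001.01110111.11100000
Network: 128.121.119.224/27


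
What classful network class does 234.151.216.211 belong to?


First octet: 234
Binary: 11101010
1110xxxx -> Class D (224-239)
Class D (multicast), default mask N/A


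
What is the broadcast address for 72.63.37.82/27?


Network: 72.63.37.64/27
Host bits = 5
Set all host bits to 1:
Broadcast: 72.63.37.95


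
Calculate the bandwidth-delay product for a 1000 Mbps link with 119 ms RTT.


BDP = bandwidth * RTT
= 1000 Mbps * 119 ms
= 1000 * 1e6 * 119 / 1000 bits
= 119000000 bits
= 14875000 bytes
= 14526.3672 KB
BDP = 119000000 bits (14875000 bytes)


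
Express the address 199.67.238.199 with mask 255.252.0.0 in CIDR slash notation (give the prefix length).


Binary: 11111111.11111100.00000000.00000000
Count leading 1s
Prefix: /14


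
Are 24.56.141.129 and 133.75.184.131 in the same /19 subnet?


Mask: 255.255.224.0
24.56.141.129 AND mask = 24.56.128.0
133.75.184.131 AND mask = 133.75.160.0
No, different subnets (24.56.128.0 vs 133.75.160.0)


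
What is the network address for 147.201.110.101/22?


IP:   10010011.11001001.01101110.01100101
Mask: 11111111.11111111.11111100.00000000
AND operation:
Net:  10010011.11001001.01101100.00000000
Network: 147.201.108.0/22


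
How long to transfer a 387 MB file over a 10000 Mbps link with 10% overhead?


Effective throughput = 10000 * (1 - 10/100) = 9000 Mbps
File size in Mb = 387 * 8 = 3096 Mb
Time = 3096 / 9000
Time = 0.344 seconds


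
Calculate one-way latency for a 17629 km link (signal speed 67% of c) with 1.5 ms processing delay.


Speed = 0.67 * 3e5 km/s = 201000 km/s
Propagation delay = 17629 / 201000 = 0.0877 s = 87.7065 ms
Processing delay = 1.5 ms
Total one-way latency = 89.2065 ms


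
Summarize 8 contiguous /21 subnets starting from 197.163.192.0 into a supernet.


Original prefix: /21
Number of subnets: 8 = 2^3
New prefix = 21 - 3 = 18
Supernet: 197.163.192.0/18


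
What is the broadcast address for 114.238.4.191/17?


Network: 114.238.0.0/17
Host bits = 15
Set all host bits to 1:
Broadcast: 114.238.127.255


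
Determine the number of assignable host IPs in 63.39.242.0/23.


Host bits = 32 - 23 = 9
Total addresses = 2^9 = 512
Usable = total - 2 (network and broadcast)
Usable hosts: 510


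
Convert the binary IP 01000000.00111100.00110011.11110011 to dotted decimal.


01000000 = 64
00111100 = 60
00110011 = 51
11110011 = 243
IP: 64.60.51.243


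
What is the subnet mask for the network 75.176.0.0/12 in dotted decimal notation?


/12 means 12 network bits, 20 host bits
Binary: 11111111111100000000000000000000
Mask: 255.240.0.0


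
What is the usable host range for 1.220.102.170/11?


Network: 1.192.0.0
Broadcast: 1.223.255.255
First usable = network + 1
Last usable = broadcast - 1
Range: 1.192.0.1 to 1.223.255.254


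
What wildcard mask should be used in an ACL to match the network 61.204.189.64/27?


Subnet mask: 255.255.255.224
Wildcard = 255.255.255.255 - subnet mask
255 - 255 = 0
255 - 255 = 0
255 - 255 = 0
255 - 224 = 31
Wildcard: 0.0.0.31


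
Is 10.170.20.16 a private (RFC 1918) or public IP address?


RFC 1918 private ranges:
  10.0.0.0/8 (10.0.0.0 - 10.255.255.255)
  172.16.0.0/12 (172.16.0.0 - 172.31.255.255)
  192.168.0.0/16 (192.168.0.0 - 192.168.255.255)
Private (in 10.0.0.0/8)


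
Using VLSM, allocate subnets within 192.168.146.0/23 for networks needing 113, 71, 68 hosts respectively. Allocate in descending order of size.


113 hosts -> /25 (126 usable): 192.168.146.0/25
71 hosts -> /25 (126 usable): 192.168.146.128/25
68 hosts -> /25 (126 usable): 192.168.147.0/25
Allocation: 192.168.146.0/25 (113 hosts, 126 usable); 192.168.146.128/25 (71 hosts, 126 usable); 192.168.147.0/25 (68 hosts, 126 usable)


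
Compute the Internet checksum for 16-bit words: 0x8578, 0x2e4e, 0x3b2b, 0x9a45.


Sum all words (with carry folding):
+ 0x8578 = 0x8578
+ 0x2e4e = 0xb3c6
+ 0x3b2b = 0xeef1
+ 0x9a45 = 0x8937
One's complement: ~0x8937
Checksum = 0x76c8


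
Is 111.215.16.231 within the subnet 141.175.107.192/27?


Subnet network: 141.175.107.192
Test IP AND mask: 111.215.16.224
No, 111.215.16.231 is not in 141.175.107.192/27


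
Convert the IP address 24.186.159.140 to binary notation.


24 = 00011000
186 = 10111010
159 = 10011111
140 = 10001100
Binary: 00011000.10111010.10011111.10001100


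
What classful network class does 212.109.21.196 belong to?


First octet: 212
Binary: 11010100
110xxxxx -> Class C (192-223)
Class C, default mask 255.255.255.0 (/24)


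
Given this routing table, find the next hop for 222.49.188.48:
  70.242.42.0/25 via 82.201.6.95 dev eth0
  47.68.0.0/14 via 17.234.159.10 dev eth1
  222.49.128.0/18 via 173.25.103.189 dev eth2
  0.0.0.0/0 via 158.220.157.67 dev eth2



Longest prefix match for 222.49.188.48:
  /25 70.242.42.0: no
  /14 47.68.0.0: no
  /18 222.49.128.0: MATCH
  /0 0.0.0.0: MATCH
Selected: next-hop 173.25.103.189 via eth2 (matched /18)


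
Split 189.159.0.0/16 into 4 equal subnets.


New prefix = 16 + 2 = 18
Each subnet has 16384 addresses
  189.159.0.0/18
  189.159.64.0/18
  189.159.128.0/18
  189.159.192.0/18
Subnets: 189.159.0.0/18, 189.159.64.0/18, 189.159.128.0/18, 189.159.192.0/18


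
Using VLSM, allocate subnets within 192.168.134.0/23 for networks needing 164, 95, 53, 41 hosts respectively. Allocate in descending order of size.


164 hosts -> /24 (254 usable): 192.168.134.0/24
95 hosts -> /25 (126 usable): 192.168.135.0/25
53 hosts -> /26 (62 usable): 192.168.135.128/26
41 hosts -> /26 (62 usable): 192.168.135.192/26
Allocation: 192.168.134.0/24 (164 hosts, 254 usable); 192.168.135.0/25 (95 hosts, 126 usable); 192.168.135.128/26 (53 hosts, 62 usable); 192.168.135.192/26 (41 hosts, 62 usable)


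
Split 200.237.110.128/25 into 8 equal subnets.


New prefix = 25 + 3 = 28
Each subnet has 16 addresses
  200.237.110.128/28
  200.237.110.144/28
  200.237.110.160/28
  200.237.110.176/28
  200.237.110.192/28
  200.237.110.208/28
  200.237.110.224/28
  200.237.110.240/28
Subnets: 200.237.110.128/28, 200.237.110.144/28, 200.237.110.160/28, 200.237.110.176/28, 200.237.110.192/28, 200.237.110.208/28, 200.237.110.224/28, 200.237.110.240/28


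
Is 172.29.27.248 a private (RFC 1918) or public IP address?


RFC 1918 private ranges:
  10.0.0.0/8 (10.0.0.0 - 10.255.255.255)
  172.16.0.0/12 (172.16.0.0 - 172.31.255.255)
  192.168.0.0/16 (192.168.0.0 - 192.168.255.255)
Private (in 172.16.0.0/12)


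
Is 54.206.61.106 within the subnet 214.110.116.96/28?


Subnet network: 214.110.116.96
Test IP AND mask: 54.206.61.96
No, 54.206.61.106 is not in 214.110.116.96/28


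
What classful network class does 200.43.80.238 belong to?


First octet: 200
Binary: 11001000
110xxxxx -> Class C (192-223)
Class C, default mask 255.255.255.0 (/24)


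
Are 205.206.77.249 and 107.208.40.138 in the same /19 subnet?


Mask: 255.255.224.0
205.206.77.249 AND mask = 205.206.64.0
107.208.40.138 AND mask = 107.208.32.0
No, different subnets (205.206.64.0 vs 107.208.32.0)


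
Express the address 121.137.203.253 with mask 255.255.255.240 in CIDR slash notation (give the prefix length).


Binary: 11111111.11111111.11111111.11110000
Count leading 1s
Prefix: /28


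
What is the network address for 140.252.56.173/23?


IP:   10001100.11111100.00111000.10101101
Mask: 11111111.11111111.11111110.00000000
AND operation:
Net:  10001100.11111100.00111000.00000000
Network: 140.252.56.0/23


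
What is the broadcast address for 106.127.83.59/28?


Network: 106.127.83.48/28
Host bits = 4
Set all host bits to 1:
Broadcast: 106.127.83.63


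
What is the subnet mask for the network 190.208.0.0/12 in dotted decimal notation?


/12 means 12 network bits, 20 host bits
Binary: 11111111111100000000000000000000
Mask: 255.240.0.0


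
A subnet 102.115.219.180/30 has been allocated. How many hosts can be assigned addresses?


Host bits = 32 - 30 = 2
Total addresses = 2^2 = 4
Usable = total - 2 (network and broadcast)
Usable hosts: 2


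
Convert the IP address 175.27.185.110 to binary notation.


175 = 10101111
27 = 00011011
185 = 10111001
110 = 01101110
Binary: 10101111.00011011.10111001.01101110


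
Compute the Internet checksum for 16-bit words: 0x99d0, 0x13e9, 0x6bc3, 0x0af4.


Sum all words (with carry folding):
+ 0x99d0 = 0x99d0
+ 0x13e9 = 0xadb9
+ 0x6bc3 = 0x197d
+ 0x0af4 = 0x2471
One's complement: ~0x2471
Checksum = 0xdb8e


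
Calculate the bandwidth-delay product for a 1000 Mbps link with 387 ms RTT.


BDP = bandwidth * RTT
= 1000 Mbps * 387 ms
= 1000 * 1e6 * 387 / 1000 bits
= 387000000 bits
= 48375000 bytes
= 47241.2109 KB
BDP = 387000000 bits (48375000 bytes)


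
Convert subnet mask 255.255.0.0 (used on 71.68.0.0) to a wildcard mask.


Subnet mask: 255.255.0.0
Wildcard = 255.255.255.255 - subnet mask
255 - 255 = 0
255 - 255 = 0
255 - 0 = 255
255 - 0 = 255
Wildcard: 0.0.255.255


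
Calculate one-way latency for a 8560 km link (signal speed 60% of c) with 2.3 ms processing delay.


Speed = 0.6 * 3e5 km/s = 180000 km/s
Propagation delay = 8560 / 180000 = 0.0476 s = 47.5556 ms
Processing delay = 2.3 ms
Total one-way latency = 49.8556 ms


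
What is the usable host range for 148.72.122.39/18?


Network: 148.72.64.0
Broadcast: 148.72.127.255
First usable = network + 1
Last usable = broadcast - 1
Range: 148.72.64.1 to 148.72.127.254


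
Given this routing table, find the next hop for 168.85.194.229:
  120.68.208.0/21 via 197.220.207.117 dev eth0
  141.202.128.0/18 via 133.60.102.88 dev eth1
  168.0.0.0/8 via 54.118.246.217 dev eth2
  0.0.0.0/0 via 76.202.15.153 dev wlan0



Longest prefix match for 168.85.194.229:
  /21 120.68.208.0: no
  /18 141.202.128.0: no
  /8 168.0.0.0: MATCH
  /0 0.0.0.0: MATCH
Selected: next-hop 54.118.246.217 via eth2 (matched /8)


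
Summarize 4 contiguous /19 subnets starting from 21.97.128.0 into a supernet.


Original prefix: /19
Number of subnets: 4 = 2^2
New prefix = 19 - 2 = 17
Supernet: 21.97.128.0/17


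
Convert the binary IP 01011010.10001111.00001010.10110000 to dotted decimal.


01011010 = 90
10001111 = 143
00001010 = 10
10110000 = 176
IP: 90.143.10.176


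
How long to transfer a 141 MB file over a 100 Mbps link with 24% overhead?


Effective throughput = 100 * (1 - 24/100) = 76 Mbps
File size in Mb = 141 * 8 = 1128 Mb
Time = 1128 / 76
Time = 14.8421 seconds


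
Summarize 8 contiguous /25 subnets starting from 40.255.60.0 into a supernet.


Original prefix: /25
Number of subnets: 8 = 2^3
New prefix = 25 - 3 = 22
Supernet: 40.255.60.0/22


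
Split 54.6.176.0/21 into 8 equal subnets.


New prefix = 21 + 3 = 24
Each subnet has 256 addresses
  54.6.176.0/24
  54.6.177.0/24
  54.6.178.0/24
  54.6.179.0/24
  54.6.180.0/24
  54.6.181.0/24
  54.6.182.0/24
  54.6.183.0/24
Subnets: 54.6.176.0/24, 54.6.177.0/24, 54.6.178.0/24, 54.6.179.0/24, 54.6.180.0/24, 54.6.181.0/24, 54.6.182.0/24, 54.6.183.0/24


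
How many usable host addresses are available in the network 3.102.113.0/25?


Host bits = 32 - 25 = 7
Total addresses = 2^7 = 128
Usable = total - 2 (network and broadcast)
Usable hosts: 126


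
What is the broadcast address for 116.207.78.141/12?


Network: 116.192.0.0/12
Host bits = 20
Set all host bits to 1:
Broadcast: 116.207.255.255


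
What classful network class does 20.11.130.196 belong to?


First octet: 20
Binary: 00010100
0xxxxxxx -> Class A (1-126)
Class A, default mask 255.0.0.0 (/8)


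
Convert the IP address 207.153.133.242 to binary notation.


207 = 11001111
153 = 10011001
133 = 10000101
242 = 11110010
Binary: 11001111.10011001.10000101.11110010


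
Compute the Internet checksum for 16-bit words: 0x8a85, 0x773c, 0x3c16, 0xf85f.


Sum all words (with carry folding):
+ 0x8a85 = 0x8a85
+ 0x773c = 0x01c2
+ 0x3c16 = 0x3dd8
+ 0xf85f = 0x3638
One's complement: ~0x3638
Checksum = 0xc9c7


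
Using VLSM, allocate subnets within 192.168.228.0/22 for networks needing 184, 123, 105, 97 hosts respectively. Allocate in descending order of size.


184 hosts -> /24 (254 usable): 192.168.228.0/24
123 hosts -> /25 (126 usable): 192.168.229.0/25
105 hosts -> /25 (126 usable): 192.168.229.128/25
97 hosts -> /25 (126 usable): 192.168.230.0/25
Allocation: 192.168.228.0/24 (184 hosts, 254 usable); 192.168.229.0/25 (123 hosts, 126 usable); 192.168.229.128/25 (105 hosts, 126 usable); 192.168.230.0/25 (97 hosts, 126 usable)


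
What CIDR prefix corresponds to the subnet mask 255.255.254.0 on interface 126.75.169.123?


Binary: 11111111.11111111.11111110.00000000
Count leading 1s
Prefix: /23


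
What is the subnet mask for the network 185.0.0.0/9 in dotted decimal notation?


/9 means 9 network bits, 23 host bits
Binary: 11111111100000000000000000000000
Mask: 255.128.0.0


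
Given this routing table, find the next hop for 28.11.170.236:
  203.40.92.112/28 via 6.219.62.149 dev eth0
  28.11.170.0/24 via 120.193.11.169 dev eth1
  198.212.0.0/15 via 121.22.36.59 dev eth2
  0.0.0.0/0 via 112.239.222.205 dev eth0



Longest prefix match for 28.11.170.236:
  /28 203.40.92.112: no
  /24 28.11.170.0: MATCH
  /15 198.212.0.0: no
  /0 0.0.0.0: MATCH
Selected: next-hop 120.193.11.169 via eth1 (matched /24)


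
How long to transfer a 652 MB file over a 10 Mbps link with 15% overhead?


Effective throughput = 10 * (1 - 15/100) = 8.5 Mbps
File size in Mb = 652 * 8 = 5216 Mb
Time = 5216 / 8.5
Time = 613.6471 seconds


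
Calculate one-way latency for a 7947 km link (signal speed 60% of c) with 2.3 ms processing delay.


Speed = 0.6 * 3e5 km/s = 180000 km/s
Propagation delay = 7947 / 180000 = 0.0442 s = 44.15 ms
Processing delay = 2.3 ms
Total one-way latency = 46.45 ms


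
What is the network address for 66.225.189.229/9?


IP:   01000010.11100001.10111101.11100101
Mask: 11111111.10000000.00000000.00000000
AND operation:
Net:  01000010.10000000.00000000.00000000
Network: 66.128.0.0/9


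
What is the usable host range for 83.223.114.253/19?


Network: 83.223.96.0
Broadcast: 83.223.127.255
First usable = network + 1
Last usable = broadcast - 1
Range: 83.223.96.1 to 83.223.127.254


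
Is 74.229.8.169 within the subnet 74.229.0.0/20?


Subnet network: 74.229.0.0
Test IP AND mask: 74.229.0.0
Yes, 74.229.8.169 is in 74.229.0.0/20


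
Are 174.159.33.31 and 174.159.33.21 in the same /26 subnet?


Mask: 255.255.255.192
174.159.33.31 AND mask = 174.159.33.0
174.159.33.21 AND mask = 174.159.33.0
Yes, same subnet (174.159.33.0)


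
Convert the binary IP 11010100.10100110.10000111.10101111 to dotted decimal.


11010100 = 212
10100110 = 166
10000111 = 135
10101111 = 175
IP: 212.166.135.175


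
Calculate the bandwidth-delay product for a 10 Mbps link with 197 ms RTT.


BDP = bandwidth * RTT
= 10 Mbps * 197 ms
= 10 * 1e6 * 197 / 1000 bits
= 1970000 bits
= 246250 bytes
= 240.4785 KB
BDP = 1970000 bits (246250 bytes)


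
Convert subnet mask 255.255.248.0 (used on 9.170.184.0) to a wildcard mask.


Subnet mask: 255.255.248.0
Wildcard = 255.255.255.255 - subnet mask
255 - 255 = 0
255 - 255 = 0
255 - 248 = 7
255 - 0 = 255
Wildcard: 0.0.7.255


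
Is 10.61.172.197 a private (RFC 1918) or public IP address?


RFC 1918 private ranges:
  10.0.0.0/8 (10.0.0.0 - 10.255.255.255)
  172.16.0.0/12 (172.16.0.0 - 172.31.255.255)
  192.168.0.0/16 (192.168.0.0 - 192.168.255.255)
Private (in 10.0.0.0/8)


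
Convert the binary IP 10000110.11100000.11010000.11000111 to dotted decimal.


10000110 = 134
11100000 = 224
11010000 = 208
11000111 = 199
IP: 134.224.208.199


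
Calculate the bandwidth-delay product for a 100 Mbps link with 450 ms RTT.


BDP = bandwidth * RTT
= 100 Mbps * 450 ms
= 100 * 1e6 * 450 / 1000 bits
= 45000000 bits
= 5625000 bytes
= 5493.1641 KB
BDP = 45000000 bits (5625000 bytes)


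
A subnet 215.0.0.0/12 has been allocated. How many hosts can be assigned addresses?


Host bits = 32 - 12 = 20
Total addresses = 2^20 = 1048576
Usable = total - 2 (network and broadcast)
Usable hosts: 1048574


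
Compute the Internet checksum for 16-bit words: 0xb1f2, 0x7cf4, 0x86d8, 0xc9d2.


Sum all words (with carry folding):
+ 0xb1f2 = 0xb1f2
+ 0x7cf4 = 0x2ee7
+ 0x86d8 = 0xb5bf
+ 0xc9d2 = 0x7f92
One's complement: ~0x7f92
Checksum = 0x806d


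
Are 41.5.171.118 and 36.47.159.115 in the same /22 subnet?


Mask: 255.255.252.0
41.5.171.118 AND mask = 41.5.168.0
36.47.159.115 AND mask = 36.47.156.0
No, different subnets (41.5.168.0 vs 36.47.156.0)


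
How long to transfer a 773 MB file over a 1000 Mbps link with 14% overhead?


Effective throughput = 1000 * (1 - 14/100) = 860 Mbps
File size in Mb = 773 * 8 = 6184 Mb
Time = 6184 / 860
Time = 7.1907 seconds


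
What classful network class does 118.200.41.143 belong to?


First octet: 118
Binary: 01110110
0xxxxxxx -> Class A (1-126)
Class A, default mask 255.0.0.0 (/8)


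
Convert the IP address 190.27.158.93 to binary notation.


190 = 10111110
27 = 00011011
158 = 10011110
93 = 01011101
Binary: 10111110.00011011.10011110.01011101


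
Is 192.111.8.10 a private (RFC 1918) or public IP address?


RFC 1918 private ranges:
  10.0.0.0/8 (10.0.0.0 - 10.255.255.255)
  172.16.0.0/12 (172.16.0.0 - 172.31.255.255)
  192.168.0.0/16 (192.168.0.0 - 192.168.255.255)
Public (not in any RFC 1918 range)


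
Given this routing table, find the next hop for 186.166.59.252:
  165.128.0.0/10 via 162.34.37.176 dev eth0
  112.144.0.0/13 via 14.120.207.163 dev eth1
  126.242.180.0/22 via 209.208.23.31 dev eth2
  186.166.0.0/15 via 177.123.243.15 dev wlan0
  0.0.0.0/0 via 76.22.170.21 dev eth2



Longest prefix match for 186.166.59.252:
  /10 165.128.0.0: no
  /13 112.144.0.0: no
  /22 126.242.180.0: no
  /15 186.166.0.0: MATCH
  /0 0.0.0.0: MATCH
Selected: next-hop 177.123.243.15 via wlan0 (matched /15)


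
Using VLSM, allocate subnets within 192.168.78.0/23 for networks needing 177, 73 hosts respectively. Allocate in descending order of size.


177 hosts -> /24 (254 usable): 192.168.78.0/24
73 hosts -> /25 (126 usable): 192.168.79.0/25
Allocation: 192.168.78.0/24 (177 hosts, 254 usable); 192.168.79.0/25 (73 hosts, 126 usable)


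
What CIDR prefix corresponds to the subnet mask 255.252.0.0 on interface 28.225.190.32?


Binary: 11111111.11111100.00000000.00000000
Count leading 1s
Prefix: /14


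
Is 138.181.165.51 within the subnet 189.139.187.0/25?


Subnet network: 189.139.187.0
Test IP AND mask: 138.181.165.0
No, 138.181.165.51 is not in 189.139.187.0/25


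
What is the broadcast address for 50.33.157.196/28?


Network: 50.33.157.192/28
Host bits = 4
Set all host bits to 1:
Broadcast: 50.33.157.207


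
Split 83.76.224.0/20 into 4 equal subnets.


New prefix = 20 + 2 = 22
Each subnet has 1024 addresses
  83.76.224.0/22
  83.76.228.0/22
  83.76.232.0/22
  83.76.236.0/22
Subnets: 83.76.224.0/22, 83.76.228.0/22, 83.76.232.0/22, 83.76.236.0/22


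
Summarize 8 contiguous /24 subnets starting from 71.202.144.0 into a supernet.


Original prefix: /24
Number of subnets: 8 = 2^3
New prefix = 24 - 3 = 21
Supernet: 71.202.144.0/21


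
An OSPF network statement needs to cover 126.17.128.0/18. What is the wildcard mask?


Subnet mask: 255.255.192.0
Wildcard = 255.255.255.255 - subnet mask
255 - 255 = 0
255 - 255 = 0
255 - 192 = 63
255 - 0 = 255
Wildcard: 0.0.63.255


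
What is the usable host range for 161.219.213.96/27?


Network: 161.219.213.96
Broadcast: 161.219.213.127
First usable = network + 1
Last usable = broadcast - 1
Range: 161.219.213.97 to 161.219.213.126


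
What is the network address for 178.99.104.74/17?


IP:   10110010.01100011.01101000.01001010
Mask: 11111111.11111111.10000000.00000000
AND operation:
Net:  10110010.01100011.00000000.00000000
Network: 178.99.0.0/17


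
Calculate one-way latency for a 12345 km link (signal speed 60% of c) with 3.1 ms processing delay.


Speed = 0.6 * 3e5 km/s = 180000 km/s
Propagation delay = 12345 / 180000 = 0.0686 s = 68.5833 ms
Processing delay = 3.1 ms
Total one-way latency = 71.6833 ms


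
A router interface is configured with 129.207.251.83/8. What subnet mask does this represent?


/8 means 8 network bits, 24 host bits
Binary: 11111111000000000000000000000000
Mask: 255.0.0.0


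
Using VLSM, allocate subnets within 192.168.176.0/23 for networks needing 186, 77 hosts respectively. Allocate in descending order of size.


186 hosts -> /24 (254 usable): 192.168.176.0/24
77 hosts -> /25 (126 usable): 192.168.177.0/25
Allocation: 192.168.176.0/24 (186 hosts, 254 usable); 192.168.177.0/25 (77 hosts, 126 usable)


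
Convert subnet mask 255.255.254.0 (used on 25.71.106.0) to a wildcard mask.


Subnet mask: 255.255.254.0
Wildcard = 255.255.255.255 - subnet mask
255 - 255 = 0
255 - 255 = 0
255 - 254 = 1
255 - 0 = 255
Wildcard: 0.0.1.255


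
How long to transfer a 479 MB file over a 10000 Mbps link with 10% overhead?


Effective throughput = 10000 * (1 - 10/100) = 9000 Mbps
File size in Mb = 479 * 8 = 3832 Mb
Time = 3832 / 9000
Time = 0.4258 seconds


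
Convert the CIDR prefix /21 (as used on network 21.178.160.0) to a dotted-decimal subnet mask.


/21 means 21 network bits, 11 host bits
Binary: 11111111111111111111100000000000
Mask: 255.255.248.0


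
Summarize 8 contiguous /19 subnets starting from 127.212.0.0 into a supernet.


Original prefix: /19
Number of subnets: 8 = 2^3
New prefix = 19 - 3 = 16
Supernet: 127.212.0.0/16


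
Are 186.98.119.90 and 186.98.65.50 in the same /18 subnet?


Mask: 255.255.192.0
186.98.119.90 AND mask = 186.98.64.0
186.98.65.50 AND mask = 186.98.64.0
Yes, same subnet (186.98.64.0)


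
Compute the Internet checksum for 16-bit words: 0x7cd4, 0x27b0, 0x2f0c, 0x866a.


Sum all words (with carry folding):
+ 0x7cd4 = 0x7cd4
+ 0x27b0 = 0xa484
+ 0x2f0c = 0xd390
+ 0x866a = 0x59fb
One's complement: ~0x59fb
Checksum = 0xa604


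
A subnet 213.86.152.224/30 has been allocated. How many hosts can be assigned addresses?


Host bits = 32 - 30 = 2
Total addresses = 2^2 = 4
Usable = total - 2 (network and broadcast)
Usable hosts: 2


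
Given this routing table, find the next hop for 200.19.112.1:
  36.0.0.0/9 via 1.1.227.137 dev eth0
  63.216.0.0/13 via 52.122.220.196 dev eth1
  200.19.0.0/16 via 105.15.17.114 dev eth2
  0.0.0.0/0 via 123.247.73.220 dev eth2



Longest prefix match for 200.19.112.1:
  /9 36.0.0.0: no
  /13 63.216.0.0: no
  /16 200.19.0.0: MATCH
  /0 0.0.0.0: MATCH
Selected: next-hop 105.15.17.114 via eth2 (matched /16)


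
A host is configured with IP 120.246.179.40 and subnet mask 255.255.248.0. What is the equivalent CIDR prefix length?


Binary: 11111111.11111111.11111000.00000000
Count leading 1s
Prefix: /21


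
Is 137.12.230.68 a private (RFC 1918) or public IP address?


RFC 1918 private ranges:
  10.0.0.0/8 (10.0.0.0 - 10.255.255.255)
  172.16.0.0/12 (172.16.0.0 - 172.31.255.255)
  192.168.0.0/16 (192.168.0.0 - 192.168.255.255)
Public (not in any RFC 1918 range)


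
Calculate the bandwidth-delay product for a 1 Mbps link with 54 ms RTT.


BDP = bandwidth * RTT
= 1 Mbps * 54 ms
= 1 * 1e6 * 54 / 1000 bits
= 54000 bits
= 6750 bytes
= 6.5918 KB
BDP = 54000 bits (6750 bytes)


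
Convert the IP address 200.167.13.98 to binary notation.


200 = 11001000
167 = 10100111
13 = 00001101
98 = 01100010
Binary: 11001000.10100111.00001101.01100010


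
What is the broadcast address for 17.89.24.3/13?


Network: 17.88.0.0/13
Host bits = 19
Set all host bits to 1:
Broadcast: 17.95.255.255


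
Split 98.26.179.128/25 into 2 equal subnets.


New prefix = 25 + 1 = 26
Each subnet has 64 addresses
  98.26.179.128/26
  98.26.179.192/26
Subnets: 98.26.179.128/26, 98.26.179.192/26


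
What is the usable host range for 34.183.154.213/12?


Network: 34.176.0.0
Broadcast: 34.191.255.255
First usable = network + 1
Last usable = broadcast - 1
Range: 34.176.0.1 to 34.191.255.254


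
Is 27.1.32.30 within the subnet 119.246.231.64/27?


Subnet network: 119.246.231.64
Test IP AND mask: 27.1.32.0
No, 27.1.32.30 is not in 119.246.231.64/27


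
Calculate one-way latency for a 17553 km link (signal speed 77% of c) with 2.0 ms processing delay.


Speed = 0.77 * 3e5 km/s = 231000 km/s
Propagation delay = 17553 / 231000 = 0.076 s = 75.987 ms
Processing delay = 2.0 ms
Total one-way latency = 77.987 ms


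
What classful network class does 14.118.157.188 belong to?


First octet: 14
Binary: 00001110
0xxxxxxx -> Class A (1-126)
Class A, default mask 255.0.0.0 (/8)


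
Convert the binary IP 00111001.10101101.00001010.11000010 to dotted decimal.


00111001 = 57
10101101 = 173
00001010 = 10
11000010 = 194
IP: 57.173.10.194


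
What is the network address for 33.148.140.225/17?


IP:   00100001.10010100.10001100.11100001
Mask: 11111111.11111111.10000000.00000000
AND operation:
Net:  00100001.10010100.10000000.00000000
Network: 33.148.128.0/17


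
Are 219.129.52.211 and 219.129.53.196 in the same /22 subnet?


Mask: 255.255.252.0
219.129.52.211 AND mask = 219.129.52.0
219.129.53.196 AND mask = 219.129.52.0
Yes, same subnet (219.129.52.0)


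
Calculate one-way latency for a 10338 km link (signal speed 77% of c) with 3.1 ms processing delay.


Speed = 0.77 * 3e5 km/s = 231000 km/s
Propagation delay = 10338 / 231000 = 0.0448 s = 44.7532 ms
Processing delay = 3.1 ms
Total one-way latency = 47.8532 ms
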